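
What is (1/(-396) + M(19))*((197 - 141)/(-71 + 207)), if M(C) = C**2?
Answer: 1000685/6732 ≈ 148.65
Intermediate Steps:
(1/(-396) + M(19))*((197 - 141)/(-71 + 207)) = (1/(-396) + 19**2)*((197 - 141)/(-71 + 207)) = (-1/396 + 361)*(56/136) = 142955*(56*(1/136))/396 = (142955/396)*(7/17) = 1000685/6732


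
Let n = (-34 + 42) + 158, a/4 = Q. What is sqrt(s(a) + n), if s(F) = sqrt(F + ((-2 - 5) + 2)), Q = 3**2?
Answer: sqrt(166 + sqrt(31)) ≈ 13.098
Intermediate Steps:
Q = 9
a = 36 (a = 4*9 = 36)
s(F) = sqrt(-5 + F) (s(F) = sqrt(F + (-7 + 2)) = sqrt(F - 5) = sqrt(-5 + F))
n = 166 (n = 8 + 158 = 166)
sqrt(s(a) + n) = sqrt(sqrt(-5 + 36) + 166) = sqrt(sqrt(31) + 166) = sqrt(166 + sqrt(31))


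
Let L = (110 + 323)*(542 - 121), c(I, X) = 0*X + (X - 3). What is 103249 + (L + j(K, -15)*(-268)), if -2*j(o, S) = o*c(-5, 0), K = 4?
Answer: 283934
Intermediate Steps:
c(I, X) = -3 + X (c(I, X) = 0 + (-3 + X) = -3 + X)
j(o, S) = 3*o/2 (j(o, S) = -o*(-3 + 0)/2 = -o*(-3)/2 = -(-3)*o/2 = 3*o/2)
L = 182293 (L = 433*421 = 182293)
103249 + (L + j(K, -15)*(-268)) = 103249 + (182293 + ((3/2)*4)*(-268)) = 103249 + (182293 + 6*(-268)) = 103249 + (182293 - 1608) = 103249 + 180685 = 283934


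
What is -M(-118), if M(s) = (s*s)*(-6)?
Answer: 83544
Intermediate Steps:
M(s) = -6*s² (M(s) = s²*(-6) = -6*s²)
-M(-118) = -(-6)*(-118)² = -(-6)*13924 = -1*(-83544) = 83544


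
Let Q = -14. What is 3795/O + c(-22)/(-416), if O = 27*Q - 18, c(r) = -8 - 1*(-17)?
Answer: -11987/1248 ≈ -9.6050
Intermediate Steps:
c(r) = 9 (c(r) = -8 + 17 = 9)
O = -396 (O = 27*(-14) - 18 = -378 - 18 = -396)
3795/O + c(-22)/(-416) = 3795/(-396) + 9/(-416) = 3795*(-1/396) + 9*(-1/416) = -115/12 - 9/416 = -11987/1248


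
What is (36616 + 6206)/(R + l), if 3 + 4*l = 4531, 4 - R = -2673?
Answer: 3294/293 ≈ 11.242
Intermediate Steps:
R = 2677 (R = 4 - 1*(-2673) = 4 + 2673 = 2677)
l = 1132 (l = -¾ + (¼)*4531 = -¾ + 4531/4 = 1132)
(36616 + 6206)/(R + l) = (36616 + 6206)/(2677 + 1132) = 42822/3809 = 42822*(1/3809) = 3294/293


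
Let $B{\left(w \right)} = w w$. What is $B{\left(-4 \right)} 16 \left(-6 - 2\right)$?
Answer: $-2048$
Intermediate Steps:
$B{\left(w \right)} = w^{2}$
$B{\left(-4 \right)} 16 \left(-6 - 2\right) = \left(-4\right)^{2} \cdot 16 \left(-6 - 2\right) = 16 \cdot 16 \left(-8\right) = 256 \left(-8\right) = -2048$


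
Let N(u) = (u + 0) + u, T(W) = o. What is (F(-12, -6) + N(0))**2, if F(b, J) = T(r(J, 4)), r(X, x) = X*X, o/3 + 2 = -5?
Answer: 441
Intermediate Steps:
o = -21 (o = -6 + 3*(-5) = -6 - 15 = -21)
r(X, x) = X**2
T(W) = -21
N(u) = 2*u (N(u) = u + u = 2*u)
F(b, J) = -21
(F(-12, -6) + N(0))**2 = (-21 + 2*0)**2 = (-21 + 0)**2 = (-21)**2 = 441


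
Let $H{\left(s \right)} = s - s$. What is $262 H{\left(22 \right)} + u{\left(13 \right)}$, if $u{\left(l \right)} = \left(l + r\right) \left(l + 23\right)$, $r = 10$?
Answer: $828$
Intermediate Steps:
$H{\left(s \right)} = 0$
$u{\left(l \right)} = \left(10 + l\right) \left(23 + l\right)$ ($u{\left(l \right)} = \left(l + 10\right) \left(l + 23\right) = \left(10 + l\right) \left(23 + l\right)$)
$262 H{\left(22 \right)} + u{\left(13 \right)} = 262 \cdot 0 + \left(230 + 13^{2} + 33 \cdot 13\right) = 0 + \left(230 + 169 + 429\right) = 0 + 828 = 828$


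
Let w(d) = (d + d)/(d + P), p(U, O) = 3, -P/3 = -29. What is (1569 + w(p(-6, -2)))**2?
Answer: 553943296/225 ≈ 2.4620e+6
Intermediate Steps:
P = 87 (P = -3*(-29) = 87)
w(d) = 2*d/(87 + d) (w(d) = (d + d)/(d + 87) = (2*d)/(87 + d) = 2*d/(87 + d))
(1569 + w(p(-6, -2)))**2 = (1569 + 2*3/(87 + 3))**2 = (1569 + 2*3/90)**2 = (1569 + 2*3*(1/90))**2 = (1569 + 1/15)**2 = (23536/15)**2 = 553943296/225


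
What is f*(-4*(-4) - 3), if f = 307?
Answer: 3991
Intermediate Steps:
f*(-4*(-4) - 3) = 307*(-4*(-4) - 3) = 307*(16 - 3) = 307*13 = 3991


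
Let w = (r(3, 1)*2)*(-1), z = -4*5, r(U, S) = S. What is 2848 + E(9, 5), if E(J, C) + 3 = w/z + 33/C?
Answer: 28517/10 ≈ 2851.7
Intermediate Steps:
z = -20
w = -2 (w = (1*2)*(-1) = 2*(-1) = -2)
E(J, C) = -29/10 + 33/C (E(J, C) = -3 + (-2/(-20) + 33/C) = -3 + (-2*(-1/20) + 33/C) = -3 + (⅒ + 33/C) = -29/10 + 33/C)
2848 + E(9, 5) = 2848 + (-29/10 + 33/5) = 2848 + 37/10 = 28517/10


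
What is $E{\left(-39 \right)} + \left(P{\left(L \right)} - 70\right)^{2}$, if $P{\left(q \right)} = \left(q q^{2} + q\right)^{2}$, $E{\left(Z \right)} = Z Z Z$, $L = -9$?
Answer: $296560782157$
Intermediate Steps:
$E{\left(Z \right)} = Z^{3}$ ($E{\left(Z \right)} = Z^{2} Z = Z^{3}$)
$P{\left(q \right)} = \left(q + q^{3}\right)^{2}$ ($P{\left(q \right)} = \left(q^{3} + q\right)^{2} = \left(q + q^{3}\right)^{2}$)
$E{\left(-39 \right)} + \left(P{\left(L \right)} - 70\right)^{2} = \left(-39\right)^{3} + \left(\left(-9\right)^{2} \left(1 + \left(-9\right)^{2}\right)^{2} - 70\right)^{2} = -59319 + \left(81 \left(1 + 81\right)^{2} - 70\right)^{2} = -59319 + \left(81 \cdot 82^{2} - 70\right)^{2} = -59319 + \left(81 \cdot 6724 - 70\right)^{2} = -59319 + \left(544644 - 70\right)^{2} = -59319 + 544574^{2} = -59319 + 296560841476 = 296560782157$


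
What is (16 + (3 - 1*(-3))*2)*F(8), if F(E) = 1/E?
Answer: 7/2 ≈ 3.5000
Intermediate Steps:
(16 + (3 - 1*(-3))*2)*F(8) = (16 + (3 - 1*(-3))*2)/8 = (16 + (3 + 3)*2)*(1/8) = (16 + 6*2)*(1/8) = (16 + 12)*(1/8) = 28*(1/8) = 7/2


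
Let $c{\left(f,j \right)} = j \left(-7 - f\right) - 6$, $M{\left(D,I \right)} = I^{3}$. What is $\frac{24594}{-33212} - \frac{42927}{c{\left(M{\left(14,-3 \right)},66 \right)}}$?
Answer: $- \frac{60750335}{1818357} \approx -33.409$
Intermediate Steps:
$c{\left(f,j \right)} = -6 + j \left(-7 - f\right)$
$\frac{24594}{-33212} - \frac{42927}{c{\left(M{\left(14,-3 \right)},66 \right)}} = \frac{24594}{-33212} - \frac{42927}{-6 - 462 - \left(-3\right)^{3} \cdot 66} = 24594 \left(- \frac{1}{33212}\right) - \frac{42927}{-6 - 462 - \left(-27\right) 66} = - \frac{12297}{16606} - \frac{42927}{-6 - 462 + 1782} = - \frac{12297}{16606} - \frac{42927}{1314} = - \frac{12297}{16606} - \frac{14309}{438} = - \frac{60750335}{1818357}$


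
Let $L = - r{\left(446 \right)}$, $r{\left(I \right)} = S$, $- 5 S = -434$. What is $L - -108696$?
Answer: $\frac{543046}{5} \approx 1.0861 \cdot 10^{5}$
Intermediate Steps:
$S = \frac{434}{5}$ ($S = \left(- \frac{1}{5}\right) \left(-434\right) = \frac{434}{5} \approx 86.8$)
$r{\left(I \right)} = \frac{434}{5}$
$L = - \frac{434}{5}$ ($L = \left(-1\right) \frac{434}{5} = - \frac{434}{5} \approx -86.8$)
$L - -108696 = - \frac{434}{5} - -108696 = - \frac{434}{5} + 108696 = \frac{543046}{5}$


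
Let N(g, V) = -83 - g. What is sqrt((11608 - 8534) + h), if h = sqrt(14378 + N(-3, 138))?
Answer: sqrt(3074 + sqrt(14298)) ≈ 56.512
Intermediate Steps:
h = sqrt(14298) (h = sqrt(14378 + (-83 - 1*(-3))) = sqrt(14378 + (-83 + 3)) = sqrt(14378 - 80) = sqrt(14298) ≈ 119.57)
sqrt((11608 - 8534) + h) = sqrt((11608 - 8534) + sqrt(14298)) = sqrt(3074 + sqrt(14298))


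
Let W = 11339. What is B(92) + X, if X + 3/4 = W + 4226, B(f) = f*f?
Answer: 96113/4 ≈ 24028.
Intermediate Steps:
B(f) = f**2
X = 62257/4 (X = -3/4 + (11339 + 4226) = -3/4 + 15565 = 62257/4 ≈ 15564.)
B(92) + X = 92**2 + 62257/4 = 8464 + 62257/4 = 96113/4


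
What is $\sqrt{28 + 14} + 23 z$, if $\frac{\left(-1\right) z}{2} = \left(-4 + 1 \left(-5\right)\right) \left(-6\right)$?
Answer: $-2484 + \sqrt{42} \approx -2477.5$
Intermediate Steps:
$z = -108$ ($z = - 2 \left(-4 + 1 \left(-5\right)\right) \left(-6\right) = - 2 \left(-4 - 5\right) \left(-6\right) = - 2 \left(\left(-9\right) \left(-6\right)\right) = \left(-2\right) 54 = -108$)
$\sqrt{28 + 14} + 23 z = \sqrt{28 + 14} + 23 \left(-108\right) = \sqrt{42} - 2484 = -2484 + \sqrt{42}$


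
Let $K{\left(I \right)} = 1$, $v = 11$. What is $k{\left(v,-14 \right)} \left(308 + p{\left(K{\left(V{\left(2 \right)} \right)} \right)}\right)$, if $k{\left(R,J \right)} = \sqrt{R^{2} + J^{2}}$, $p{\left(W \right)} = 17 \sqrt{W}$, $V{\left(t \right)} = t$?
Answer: $325 \sqrt{317} \approx 5786.5$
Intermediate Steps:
$k{\left(R,J \right)} = \sqrt{J^{2} + R^{2}}$
$k{\left(v,-14 \right)} \left(308 + p{\left(K{\left(V{\left(2 \right)} \right)} \right)}\right) = \sqrt{\left(-14\right)^{2} + 11^{2}} \left(308 + 17 \sqrt{1}\right) = \sqrt{196 + 121} \left(308 + 17 \cdot 1\right) = \sqrt{317} \left(308 + 17\right) = \sqrt{317} \cdot 325 = 325 \sqrt{317}$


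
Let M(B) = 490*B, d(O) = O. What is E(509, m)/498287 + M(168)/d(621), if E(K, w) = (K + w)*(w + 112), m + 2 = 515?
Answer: 13805216530/103145409 ≈ 133.84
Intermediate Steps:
m = 513 (m = -2 + 515 = 513)
E(K, w) = (112 + w)*(K + w) (E(K, w) = (K + w)*(112 + w) = (112 + w)*(K + w))
E(509, m)/498287 + M(168)/d(621) = (513² + 112*509 + 112*513 + 509*513)/498287 + (490*168)/621 = (263169 + 57008 + 57456 + 261117)*(1/498287) + 82320*(1/621) = 638750*(1/498287) + 27440/207 = 638750/498287 + 27440/207 = 13805216530/103145409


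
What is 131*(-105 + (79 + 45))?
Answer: 2489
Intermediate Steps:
131*(-105 + (79 + 45)) = 131*(-105 + 124) = 131*19 = 2489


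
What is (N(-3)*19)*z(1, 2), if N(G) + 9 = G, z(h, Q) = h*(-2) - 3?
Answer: 1140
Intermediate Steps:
z(h, Q) = -3 - 2*h (z(h, Q) = -2*h - 3 = -3 - 2*h)
N(G) = -9 + G
(N(-3)*19)*z(1, 2) = ((-9 - 3)*19)*(-3 - 2*1) = (-12*19)*(-3 - 2) = -228*(-5) = 1140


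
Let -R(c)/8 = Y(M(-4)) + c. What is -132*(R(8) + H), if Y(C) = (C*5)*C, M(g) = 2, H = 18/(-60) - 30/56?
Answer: 1038741/35 ≈ 29678.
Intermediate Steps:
H = -117/140 (H = 18*(-1/60) - 30*1/56 = -3/10 - 15/28 = -117/140 ≈ -0.83571)
Y(C) = 5*C² (Y(C) = (5*C)*C = 5*C²)
R(c) = -160 - 8*c (R(c) = -8*(5*2² + c) = -8*(5*4 + c) = -8*(20 + c) = -160 - 8*c)
-132*(R(8) + H) = -132*((-160 - 8*8) - 117/140) = -132*((-160 - 64) - 117/140) = -132*(-224 - 117/140) = -132*(-31477/140) = 1038741/35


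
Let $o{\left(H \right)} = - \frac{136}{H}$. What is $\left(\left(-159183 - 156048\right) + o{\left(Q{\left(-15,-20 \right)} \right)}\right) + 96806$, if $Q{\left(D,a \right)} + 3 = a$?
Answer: $- \frac{5023639}{23} \approx -2.1842 \cdot 10^{5}$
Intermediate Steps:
$Q{\left(D,a \right)} = -3 + a$
$\left(\left(-159183 - 156048\right) + o{\left(Q{\left(-15,-20 \right)} \right)}\right) + 96806 = \left(\left(-159183 - 156048\right) - \frac{136}{-3 - 20}\right) + 96806 = \left(-315231 - \frac{136}{-23}\right) + 96806 = \left(-315231 - - \frac{136}{23}\right) + 96806 = \left(-315231 + \frac{136}{23}\right) + 96806 = - \frac{7250177}{23} + 96806 = - \frac{5023639}{23}$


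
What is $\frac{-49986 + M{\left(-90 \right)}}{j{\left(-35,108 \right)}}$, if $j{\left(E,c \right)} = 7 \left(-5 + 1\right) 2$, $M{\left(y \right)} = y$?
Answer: $\frac{12519}{14} \approx 894.21$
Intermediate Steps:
$j{\left(E,c \right)} = -56$ ($j{\left(E,c \right)} = 7 \left(-4\right) 2 = \left(-28\right) 2 = -56$)
$\frac{-49986 + M{\left(-90 \right)}}{j{\left(-35,108 \right)}} = \frac{-49986 - 90}{-56} = \left(-50076\right) \left(- \frac{1}{56}\right) = \frac{12519}{14}$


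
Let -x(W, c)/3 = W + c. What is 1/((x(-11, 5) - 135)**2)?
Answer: 1/13689 ≈ 7.3051e-5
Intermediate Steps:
x(W, c) = -3*W - 3*c (x(W, c) = -3*(W + c) = -3*W - 3*c)
1/((x(-11, 5) - 135)**2) = 1/(((-3*(-11) - 3*5) - 135)**2) = 1/(((33 - 15) - 135)**2) = 1/((18 - 135)**2) = 1/((-117)**2) = 1/13689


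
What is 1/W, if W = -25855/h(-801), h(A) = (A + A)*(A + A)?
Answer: -2566404/25855 ≈ -99.261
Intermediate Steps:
h(A) = 4*A² (h(A) = (2*A)*(2*A) = 4*A²)
W = -25855/2566404 (W = -25855/(4*(-801)²) = -25855/(4*641601) = -25855/2566404 ≈ -0.010074)
1/W = 1/(-25855/2566404) = -2566404/25855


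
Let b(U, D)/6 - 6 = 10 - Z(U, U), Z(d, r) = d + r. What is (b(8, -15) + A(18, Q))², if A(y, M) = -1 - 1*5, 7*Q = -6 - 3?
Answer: 36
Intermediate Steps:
Q = -9/7 (Q = (-6 - 3)/7 = (⅐)*(-9) = -9/7 ≈ -1.2857)
A(y, M) = -6 (A(y, M) = -1 - 5 = -6)
b(U, D) = 96 - 12*U (b(U, D) = 36 + 6*(10 - (U + U)) = 36 + 6*(10 - 2*U) = 36 + (60 - 12*U) = 96 - 12*U)
(b(8, -15) + A(18, Q))² = ((96 - 12*8) - 6)² = ((96 - 96) - 6)² = (0 - 6)² = (-6)² = 36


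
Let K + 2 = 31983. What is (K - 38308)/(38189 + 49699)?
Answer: -2109/29296 ≈ -0.071989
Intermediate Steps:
K = 31981 (K = -2 + 31983 = 31981)
(K - 38308)/(38189 + 49699) = (31981 - 38308)/(38189 + 49699) = -6327/87888 = -6327*1/87888 = -2109/29296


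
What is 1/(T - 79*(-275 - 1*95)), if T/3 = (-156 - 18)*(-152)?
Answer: 1/108574 ≈ 9.2103e-6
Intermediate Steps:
T = 79344 (T = 3*((-156 - 18)*(-152)) = 3*(-174*(-152)) = 3*26448 = 79344)
1/(T - 79*(-275 - 1*95)) = 1/(79344 - 79*(-275 - 1*95)) = 1/(79344 - 79*(-275 - 95)) = 1/(79344 - 79*(-370)) = 1/(79344 + 29230) = 1/108574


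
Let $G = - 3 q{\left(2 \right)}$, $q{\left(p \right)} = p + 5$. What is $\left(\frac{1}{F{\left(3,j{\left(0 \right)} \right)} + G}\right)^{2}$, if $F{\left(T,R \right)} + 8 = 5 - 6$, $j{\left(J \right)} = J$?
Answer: $\frac{1}{900} \approx 0.0011111$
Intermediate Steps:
$q{\left(p \right)} = 5 + p$
$G = -21$ ($G = - 3 \left(5 + 2\right) = \left(-3\right) 7 = -21$)
$F{\left(T,R \right)} = -9$ ($F{\left(T,R \right)} = -8 + \left(5 - 6\right) = -8 - 1 = -9$)
$\left(\frac{1}{F{\left(3,j{\left(0 \right)} \right)} + G}\right)^{2} = \left(\frac{1}{-9 - 21}\right)^{2} = \left(\frac{1}{-30}\right)^{2} = \left(- \frac{1}{30}\right)^{2} = \frac{1}{900}$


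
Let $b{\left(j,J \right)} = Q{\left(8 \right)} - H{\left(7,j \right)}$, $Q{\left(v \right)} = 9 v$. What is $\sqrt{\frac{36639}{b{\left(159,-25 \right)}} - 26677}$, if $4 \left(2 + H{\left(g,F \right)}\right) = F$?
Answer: $\frac{i \sqrt{480622441}}{137} \approx 160.02 i$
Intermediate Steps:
$H{\left(g,F \right)} = -2 + \frac{F}{4}$
$b{\left(j,J \right)} = 74 - \frac{j}{4}$ ($b{\left(j,J \right)} = 9 \cdot 8 - \left(-2 + \frac{j}{4}\right) = 72 - \left(-2 + \frac{j}{4}\right) = 74 - \frac{j}{4}$)
$\sqrt{\frac{36639}{b{\left(159,-25 \right)}} - 26677} = \sqrt{\frac{36639}{74 - \frac{159}{4}} - 26677} = \sqrt{\frac{36639}{\frac{137}{4}} - 26677} = \sqrt{36639 \cdot \frac{4}{137} - 26677} = \sqrt{\frac{146556}{137} - 26677} = \sqrt{- \frac{3508193}{137}} = \frac{i \sqrt{480622441}}{137}$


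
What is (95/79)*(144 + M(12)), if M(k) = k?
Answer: 14820/79 ≈ 187.59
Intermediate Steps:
(95/79)*(144 + M(12)) = (95/79)*(144 + 12) = (95*(1/79))*156 = (95/79)*156 = 14820/79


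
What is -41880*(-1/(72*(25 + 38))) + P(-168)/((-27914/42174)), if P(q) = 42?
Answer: -143033641/2637873 ≈ -54.223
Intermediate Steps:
-41880*(-1/(72*(25 + 38))) + P(-168)/((-27914/42174)) = -41880*(-1/(72*(25 + 38))) + 42/((-27914/42174)) = -41880/(63*(-72)) + 42/((-27914*1/42174)) = -41880/(-4536) + 42/(-13957/21087) = -41880*(-1/4536) + 42*(-21087/13957) = 1745/189 - 885654/13957 = -143033641/2637873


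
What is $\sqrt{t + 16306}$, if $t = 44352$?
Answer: $\sqrt{60658} \approx 246.29$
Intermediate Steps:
$\sqrt{t + 16306} = \sqrt{44352 + 16306} = \sqrt{60658}$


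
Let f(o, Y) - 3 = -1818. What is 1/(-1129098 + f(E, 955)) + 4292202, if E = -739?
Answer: 4854107040425/1130913 ≈ 4.2922e+6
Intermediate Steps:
f(o, Y) = -1815 (f(o, Y) = 3 - 1818 = -1815)
1/(-1129098 + f(E, 955)) + 4292202 = 1/(-1129098 - 1815) + 4292202 = 1/(-1130913) + 4292202 = -1/1130913 + 4292202 = 4854107040425/1130913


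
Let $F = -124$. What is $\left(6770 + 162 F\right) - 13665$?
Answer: $-26983$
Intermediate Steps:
$\left(6770 + 162 F\right) - 13665 = \left(6770 + 162 \left(-124\right)\right) - 13665 = \left(6770 - 20088\right) - 13665 = -13318 - 13665 = -26983$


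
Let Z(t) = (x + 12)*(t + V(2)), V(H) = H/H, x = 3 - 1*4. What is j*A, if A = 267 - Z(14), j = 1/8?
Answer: 51/4 ≈ 12.750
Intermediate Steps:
x = -1 (x = 3 - 4 = -1)
j = ⅛ ≈ 0.12500
V(H) = 1
Z(t) = 11 + 11*t (Z(t) = (-1 + 12)*(t + 1) = 11*(1 + t) = 11 + 11*t)
A = 102 (A = 267 - (11 + 11*14) = 267 - (11 + 154) = 267 - 1*165 = 267 - 165 = 102)
j*A = (⅛)*102 = 51/4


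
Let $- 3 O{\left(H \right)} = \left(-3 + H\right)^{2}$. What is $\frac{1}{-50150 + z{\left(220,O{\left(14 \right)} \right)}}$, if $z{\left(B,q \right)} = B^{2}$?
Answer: $- \frac{1}{1750} \approx -0.00057143$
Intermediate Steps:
$O{\left(H \right)} = - \frac{\left(-3 + H\right)^{2}}{3}$
$\frac{1}{-50150 + z{\left(220,O{\left(14 \right)} \right)}} = \frac{1}{-50150 + 220^{2}} = \frac{1}{-50150 + 48400} = \frac{1}{-1750} = - \frac{1}{1750}$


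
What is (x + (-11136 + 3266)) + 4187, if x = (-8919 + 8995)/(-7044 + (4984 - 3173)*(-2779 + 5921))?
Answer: -10465461759/2841559 ≈ -3683.0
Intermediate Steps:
x = 38/2841559 (x = 76/(-7044 + 1811*3142) = 76/(-7044 + 5690162) = 76/5683118 = 76*(1/5683118) = 38/2841559 ≈ 1.3373e-5)
(x + (-11136 + 3266)) + 4187 = (38/2841559 + (-11136 + 3266)) + 4187 = (38/2841559 - 7870) + 4187 = -22363069292/2841559 + 4187 = -10465461759/2841559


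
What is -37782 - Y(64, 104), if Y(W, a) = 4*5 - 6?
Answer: -37796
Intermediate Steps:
Y(W, a) = 14 (Y(W, a) = 20 - 6 = 14)
-37782 - Y(64, 104) = -37782 - 1*14 = -37782 - 14 = -37796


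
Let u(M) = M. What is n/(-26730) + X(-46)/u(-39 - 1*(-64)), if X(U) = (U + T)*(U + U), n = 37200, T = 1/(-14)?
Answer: 5243794/31185 ≈ 168.15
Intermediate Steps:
T = -1/14 ≈ -0.071429
X(U) = 2*U*(-1/14 + U) (X(U) = (U - 1/14)*(U + U) = (-1/14 + U)*(2*U) = 2*U*(-1/14 + U))
n/(-26730) + X(-46)/u(-39 - 1*(-64)) = 37200/(-26730) + ((1/7)*(-46)*(-1 + 14*(-46)))/(-39 - 1*(-64)) = 37200*(-1/26730) + ((1/7)*(-46)*(-1 - 644))/(-39 + 64) = -1240/891 + ((1/7)*(-46)*(-645))/25 = -1240/891 + (29670/7)*(1/25) = -1240/891 + 5934/35 = 5243794/31185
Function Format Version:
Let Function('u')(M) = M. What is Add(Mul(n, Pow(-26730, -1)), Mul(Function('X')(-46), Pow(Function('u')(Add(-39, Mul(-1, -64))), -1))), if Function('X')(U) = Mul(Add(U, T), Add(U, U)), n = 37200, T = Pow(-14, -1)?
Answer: Rational(5243794, 31185) ≈ 168.15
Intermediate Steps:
T = Rational(-1, 14) ≈ -0.071429
Function('X')(U) = Mul(2, U, Add(Rational(-1, 14), U)) (Function('X')(U) = Mul(Add(U, Rational(-1, 14)), Add(U, U)) = Mul(Add(Rational(-1, 14), U), Mul(2, U)) = Mul(2, U, Add(Rational(-1, 14), U)))
Add(Mul(n, Pow(-26730, -1)), Mul(Function('X')(-46), Pow(Function('u')(Add(-39, Mul(-1, -64))), -1))) = Add(Mul(37200, Pow(-26730, -1)), Mul(Mul(Rational(1, 7), -46, Add(-1, Mul(14, -46))), Pow(Add(-39, Mul(-1, -64)), -1))) = Add(Mul(37200, Rational(-1, 26730)), Mul(Mul(Rational(1, 7), -46, Add(-1, -644)), Pow(Add(-39, 64), -1))) = Add(Rational(-1240, 891), Mul(Mul(Rational(1, 7), -46, -645), Pow(25, -1))) = Add(Rational(-1240, 891), Mul(Rational(29670, 7), Rational(1, 25))) = Add(Rational(-1240, 891), Rational(5934, 35)) = Rational(5243794, 31185)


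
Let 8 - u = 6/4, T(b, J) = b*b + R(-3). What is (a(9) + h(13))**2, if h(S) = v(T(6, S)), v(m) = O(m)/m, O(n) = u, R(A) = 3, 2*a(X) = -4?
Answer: 121/36 ≈ 3.3611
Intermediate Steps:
a(X) = -2 (a(X) = (1/2)*(-4) = -2)
T(b, J) = 3 + b**2 (T(b, J) = b*b + 3 = b**2 + 3 = 3 + b**2)
u = 13/2 (u = 8 - 6/4 = 8 - 1*3/2 = 8 - 3/2 = 13/2 ≈ 6.5000)
O(n) = 13/2
v(m) = 13/(2*m)
h(S) = 1/6 (h(S) = 13/(2*(3 + 6**2)) = 13/(2*(3 + 36)) = (13/2)/39 = (13/2)*(1/39) = 1/6)
(a(9) + h(13))**2 = (-2 + 1/6)**2 = (-11/6)**2 = 121/36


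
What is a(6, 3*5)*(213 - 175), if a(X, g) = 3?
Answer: 114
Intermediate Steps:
a(6, 3*5)*(213 - 175) = 3*(213 - 175) = 3*38 = 114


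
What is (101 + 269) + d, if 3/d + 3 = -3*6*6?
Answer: 13689/37 ≈ 369.97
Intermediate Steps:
d = -1/37 (d = 3/(-3 - 3*6*6) = 3/(-3 - 18*6) = 3/(-3 - 108) = 3/(-111) = 3*(-1/111) = -1/37 ≈ -0.027027)
(101 + 269) + d = (101 + 269) - 1/37 = 370 - 1/37 = 13689/37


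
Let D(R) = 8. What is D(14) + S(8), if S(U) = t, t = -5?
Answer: 3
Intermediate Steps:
S(U) = -5
D(14) + S(8) = 8 - 5 = 3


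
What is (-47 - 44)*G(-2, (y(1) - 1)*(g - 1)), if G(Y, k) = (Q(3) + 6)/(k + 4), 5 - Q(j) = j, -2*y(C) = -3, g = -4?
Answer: -1456/3 ≈ -485.33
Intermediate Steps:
y(C) = 3/2 (y(C) = -1/2*(-3) = 3/2)
Q(j) = 5 - j
G(Y, k) = 8/(4 + k) (G(Y, k) = ((5 - 1*3) + 6)/(k + 4) = ((5 - 3) + 6)/(4 + k) = (2 + 6)/(4 + k) = 8/(4 + k))
(-47 - 44)*G(-2, (y(1) - 1)*(g - 1)) = (-47 - 44)*(8/(4 + (3/2 - 1)*(-4 - 1))) = -728/(4 + (1/2)*(-5)) = -728/(4 - 5/2) = -728/3/2 = -728*2/3 = -91*16/3 = -1456/3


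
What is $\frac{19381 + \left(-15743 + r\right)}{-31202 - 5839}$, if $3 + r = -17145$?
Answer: $\frac{13510}{37041} \approx 0.36473$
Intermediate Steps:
$r = -17148$ ($r = -3 - 17145 = -17148$)
$\frac{19381 + \left(-15743 + r\right)}{-31202 - 5839} = \frac{19381 - 32891}{-31202 - 5839} = \frac{19381 - 32891}{-37041} = \left(-13510\right) \left(- \frac{1}{37041}\right) = \frac{13510}{37041}$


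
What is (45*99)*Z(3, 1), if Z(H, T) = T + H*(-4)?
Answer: -49005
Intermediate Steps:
Z(H, T) = T - 4*H
(45*99)*Z(3, 1) = (45*99)*(1 - 4*3) = 4455*(1 - 12) = 4455*(-11) = -49005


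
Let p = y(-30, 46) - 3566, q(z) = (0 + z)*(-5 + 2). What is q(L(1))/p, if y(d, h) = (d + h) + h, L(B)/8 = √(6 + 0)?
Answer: √6/146 ≈ 0.016777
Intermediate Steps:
L(B) = 8*√6 (L(B) = 8*√(6 + 0) = 8*√6)
q(z) = -3*z (q(z) = z*(-3) = -3*z)
y(d, h) = d + 2*h
p = -3504 (p = (-30 + 2*46) - 3566 = (-30 + 92) - 3566 = 62 - 3566 = -3504)
q(L(1))/p = -24*√6/(-3504) = -24*√6*(-1/3504) = √6/146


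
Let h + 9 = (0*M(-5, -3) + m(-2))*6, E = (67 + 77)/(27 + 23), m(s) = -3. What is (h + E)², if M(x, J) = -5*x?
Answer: 363609/625 ≈ 581.77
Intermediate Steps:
E = 72/25 (E = 144/50 = 144*(1/50) = 72/25 ≈ 2.8800)
h = -27 (h = -9 + (0*(-5*(-5)) - 3)*6 = -9 + (0*25 - 3)*6 = -9 + (0 - 3)*6 = -9 - 3*6 = -9 - 18 = -27)
(h + E)² = (-27 + 72/25)² = (-603/25)² = 363609/625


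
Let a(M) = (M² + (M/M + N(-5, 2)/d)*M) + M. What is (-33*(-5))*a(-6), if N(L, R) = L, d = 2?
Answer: 6435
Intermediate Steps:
a(M) = M² - M/2 (a(M) = (M² + (M/M - 5/2)*M) + M = (M² + (1 - 5*½)*M) + M = (M² + (1 - 5/2)*M) + M = (M² - 3*M/2) + M = M² - M/2)
(-33*(-5))*a(-6) = (-33*(-5))*(-6*(-½ - 6)) = 165*(-6*(-13/2)) = 165*39 = 6435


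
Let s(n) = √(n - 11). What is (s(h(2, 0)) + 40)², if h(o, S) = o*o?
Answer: (40 + I*√7)² ≈ 1593.0 + 211.66*I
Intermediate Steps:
h(o, S) = o²
s(n) = √(-11 + n)
(s(h(2, 0)) + 40)² = (√(-11 + 2²) + 40)² = (√(-11 + 4) + 40)² = (√(-7) + 40)² = (I*√7 + 40)² = (40 + I*√7)²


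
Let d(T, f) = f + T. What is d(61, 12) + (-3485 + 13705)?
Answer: 10293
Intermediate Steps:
d(T, f) = T + f
d(61, 12) + (-3485 + 13705) = (61 + 12) + (-3485 + 13705) = 73 + 10220 = 10293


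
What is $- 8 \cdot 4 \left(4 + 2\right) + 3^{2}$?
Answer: $-183$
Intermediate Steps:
$- 8 \cdot 4 \left(4 + 2\right) + 3^{2} = - 8 \cdot 4 \cdot 6 + 9 = \left(-8\right) 24 + 9 = -192 + 9 = -183$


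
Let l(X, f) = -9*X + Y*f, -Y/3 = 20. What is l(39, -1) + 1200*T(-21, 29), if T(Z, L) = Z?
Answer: -25491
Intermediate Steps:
Y = -60 (Y = -3*20 = -60)
l(X, f) = -60*f - 9*X (l(X, f) = -9*X - 60*f = -60*f - 9*X)
l(39, -1) + 1200*T(-21, 29) = (-60*(-1) - 9*39) + 1200*(-21) = (60 - 351) - 25200 = -291 - 25200 = -25491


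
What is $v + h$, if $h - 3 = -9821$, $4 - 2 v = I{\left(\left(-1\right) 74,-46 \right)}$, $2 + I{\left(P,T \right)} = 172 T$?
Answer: $-5859$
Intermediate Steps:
$I{\left(P,T \right)} = -2 + 172 T$
$v = 3959$ ($v = 2 - \frac{-2 + 172 \left(-46\right)}{2} = 2 - \frac{-2 - 7912}{2} = 2 - -3957 = 2 + 3957 = 3959$)
$h = -9818$ ($h = 3 - 9821 = -9818$)
$v + h = 3959 - 9818 = -5859$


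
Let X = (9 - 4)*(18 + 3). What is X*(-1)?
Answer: -105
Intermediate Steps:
X = 105 (X = 5*21 = 105)
X*(-1) = 105*(-1) = -105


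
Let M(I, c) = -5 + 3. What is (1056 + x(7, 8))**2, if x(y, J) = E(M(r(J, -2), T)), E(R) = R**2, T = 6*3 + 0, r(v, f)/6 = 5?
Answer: 1123600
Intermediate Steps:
r(v, f) = 30 (r(v, f) = 6*5 = 30)
T = 18 (T = 18 + 0 = 18)
M(I, c) = -2
x(y, J) = 4 (x(y, J) = (-2)**2 = 4)
(1056 + x(7, 8))**2 = (1056 + 4)**2 = 1060**2 = 1123600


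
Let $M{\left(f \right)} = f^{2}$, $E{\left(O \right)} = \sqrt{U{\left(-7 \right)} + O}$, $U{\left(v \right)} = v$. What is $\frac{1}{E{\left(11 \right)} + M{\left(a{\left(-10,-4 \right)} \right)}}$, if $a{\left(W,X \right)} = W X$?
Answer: $\frac{1}{1602} \approx 0.00062422$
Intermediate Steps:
$E{\left(O \right)} = \sqrt{-7 + O}$
$\frac{1}{E{\left(11 \right)} + M{\left(a{\left(-10,-4 \right)} \right)}} = \frac{1}{\sqrt{-7 + 11} + \left(\left(-10\right) \left(-4\right)\right)^{2}} = \frac{1}{\sqrt{4} + 40^{2}} = \frac{1}{2 + 1600} = \frac{1}{1602}$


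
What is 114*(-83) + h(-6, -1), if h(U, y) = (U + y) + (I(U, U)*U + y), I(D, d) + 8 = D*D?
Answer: -9638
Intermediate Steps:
I(D, d) = -8 + D² (I(D, d) = -8 + D*D = -8 + D²)
h(U, y) = U + 2*y + U*(-8 + U²) (h(U, y) = (U + y) + ((-8 + U²)*U + y) = (U + y) + (U*(-8 + U²) + y) = (U + y) + (y + U*(-8 + U²)) = U + 2*y + U*(-8 + U²))
114*(-83) + h(-6, -1) = 114*(-83) + ((-6)³ - 7*(-6) + 2*(-1)) = -9462 + (-216 + 42 - 2) = -9462 - 176 = -9638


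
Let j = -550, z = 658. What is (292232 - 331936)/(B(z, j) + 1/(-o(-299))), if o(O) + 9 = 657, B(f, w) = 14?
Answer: -25728192/9071 ≈ -2836.3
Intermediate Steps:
o(O) = 648 (o(O) = -9 + 657 = 648)
(292232 - 331936)/(B(z, j) + 1/(-o(-299))) = (292232 - 331936)/(14 + 1/(-1*648)) = -39704/(14 + 1/(-648)) = -39704/(14 - 1/648) = -39704/9071/648 = -39704*648/9071 = -25728192/9071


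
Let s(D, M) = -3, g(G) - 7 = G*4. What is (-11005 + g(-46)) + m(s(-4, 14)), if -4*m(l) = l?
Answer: -44725/4 ≈ -11181.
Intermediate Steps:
g(G) = 7 + 4*G (g(G) = 7 + G*4 = 7 + 4*G)
m(l) = -l/4
(-11005 + g(-46)) + m(s(-4, 14)) = (-11005 + (7 + 4*(-46))) - 1/4*(-3) = (-11005 + (7 - 184)) + 3/4 = (-11005 - 177) + 3/4 = -11182 + 3/4 = -44725/4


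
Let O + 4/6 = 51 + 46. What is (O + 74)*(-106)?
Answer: -54166/3 ≈ -18055.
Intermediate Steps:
O = 289/3 (O = -2/3 + (51 + 46) = -2/3 + 97 = 289/3 ≈ 96.333)
(O + 74)*(-106) = (289/3 + 74)*(-106) = (511/3)*(-106) = -54166/3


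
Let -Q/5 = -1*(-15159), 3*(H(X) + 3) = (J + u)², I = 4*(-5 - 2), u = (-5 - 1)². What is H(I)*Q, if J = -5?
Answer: -24052280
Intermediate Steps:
u = 36 (u = (-6)² = 36)
I = -28 (I = 4*(-7) = -28)
H(X) = 952/3 (H(X) = -3 + (-5 + 36)²/3 = -3 + (⅓)*31² = -3 + (⅓)*961 = -3 + 961/3 = 952/3)
Q = -75795 (Q = -(-5)*(-15159) = -5*15159 = -75795)
H(I)*Q = (952/3)*(-75795) = -24052280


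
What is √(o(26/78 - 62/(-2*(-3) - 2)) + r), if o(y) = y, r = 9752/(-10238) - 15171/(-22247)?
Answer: I*√7207521379643310558/683294358 ≈ 3.929*I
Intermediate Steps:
r = -30816023/113882393 (r = 9752*(-1/10238) - 15171*(-1/22247) = -4876/5119 + 15171/22247 = -30816023/113882393 ≈ -0.27060)
√(o(26/78 - 62/(-2*(-3) - 2)) + r) = √((26/78 - 62/(-2*(-3) - 2)) - 30816023/113882393) = √((26*(1/78) - 62/(6 - 2)) - 30816023/113882393) = √((⅓ - 62/4) - 30816023/113882393) = √((⅓ - 62*¼) - 30816023/113882393) = √((⅓ - 31/2) - 30816023/113882393) = √(-91/6 - 30816023/113882393) = √(-10548193901/683294358) = I*√7207521379643310558/683294358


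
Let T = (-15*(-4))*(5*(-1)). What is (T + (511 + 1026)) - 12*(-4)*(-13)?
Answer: 613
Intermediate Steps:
T = -300 (T = 60*(-5) = -300)
(T + (511 + 1026)) - 12*(-4)*(-13) = (-300 + (511 + 1026)) - 12*(-4)*(-13) = (-300 + 1537) + 48*(-13) = 1237 - 624 = 613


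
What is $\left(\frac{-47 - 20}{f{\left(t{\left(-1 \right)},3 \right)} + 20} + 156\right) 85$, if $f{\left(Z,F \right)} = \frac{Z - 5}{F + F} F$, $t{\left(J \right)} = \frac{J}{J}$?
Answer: $\frac{232985}{18} \approx 12944.0$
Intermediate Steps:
$t{\left(J \right)} = 1$
$f{\left(Z,F \right)} = - \frac{5}{2} + \frac{Z}{2}$ ($f{\left(Z,F \right)} = \frac{-5 + Z}{2 F} F = - \frac{5}{2} + \frac{Z}{2}$)
$\left(\frac{-47 - 20}{f{\left(t{\left(-1 \right)},3 \right)} + 20} + 156\right) 85 = \left(\frac{-47 - 20}{\left(- \frac{5}{2} + \frac{1}{2} \cdot 1\right) + 20} + 156\right) 85 = \left(- \frac{67}{\left(- \frac{5}{2} + \frac{1}{2}\right) + 20} + 156\right) 85 = \left(- \frac{67}{-2 + 20} + 156\right) 85 = \left(- \frac{67}{18} + 156\right) 85 = \frac{2741}{18} \cdot 85 = \frac{232985}{18}$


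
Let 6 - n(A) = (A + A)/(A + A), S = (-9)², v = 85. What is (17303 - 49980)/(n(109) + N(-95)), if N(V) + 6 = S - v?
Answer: 32677/5 ≈ 6535.4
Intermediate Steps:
S = 81
n(A) = 5 (n(A) = 6 - (A + A)/(A + A) = 6 - 2*A/(2*A) = 6 - 2*A*1/(2*A) = 6 - 1*1 = 6 - 1 = 5)
N(V) = -10 (N(V) = -6 + (81 - 1*85) = -6 + (81 - 85) = -6 - 4 = -10)
(17303 - 49980)/(n(109) + N(-95)) = (17303 - 49980)/(5 - 10) = -32677/(-5) = -32677*(-⅕) = 32677/5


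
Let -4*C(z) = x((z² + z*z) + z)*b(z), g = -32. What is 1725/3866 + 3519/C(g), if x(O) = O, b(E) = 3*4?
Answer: -176203/1298976 ≈ -0.13565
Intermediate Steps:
b(E) = 12
C(z) = -6*z² - 3*z (C(z) = -((z² + z*z) + z)*12/4 = -((z² + z²) + z)*12/4 = -(2*z² + z)*12/4 = -(z + 2*z²)*12/4 = -(12*z + 24*z²)/4 = -6*z² - 3*z)
1725/3866 + 3519/C(g) = 1725/3866 + 3519/((-3*(-32)*(1 + 2*(-32)))) = 1725*(1/3866) + 3519/((-3*(-32)*(1 - 64))) = 1725/3866 + 3519/((-3*(-32)*(-63))) = 1725/3866 + 3519/(-6048) = 1725/3866 + 3519*(-1/6048) = 1725/3866 - 391/672 = -176203/1298976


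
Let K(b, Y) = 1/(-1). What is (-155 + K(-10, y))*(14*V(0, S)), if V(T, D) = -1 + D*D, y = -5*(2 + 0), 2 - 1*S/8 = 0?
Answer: -556920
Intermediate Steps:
S = 16 (S = 16 - 8*0 = 16 + 0 = 16)
y = -10 (y = -5*2 = -10)
K(b, Y) = -1
V(T, D) = -1 + D**2
(-155 + K(-10, y))*(14*V(0, S)) = (-155 - 1)*(14*(-1 + 16**2)) = -2184*(-1 + 256) = -2184*255 = -156*3570 = -556920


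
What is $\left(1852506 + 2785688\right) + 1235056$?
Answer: $5873250$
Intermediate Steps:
$\left(1852506 + 2785688\right) + 1235056 = 4638194 + 1235056 = 5873250$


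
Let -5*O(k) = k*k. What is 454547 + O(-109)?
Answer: 2260854/5 ≈ 4.5217e+5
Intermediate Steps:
O(k) = -k²/5 (O(k) = -k*k/5 = -k²/5)
454547 + O(-109) = 454547 - ⅕*(-109)² = 454547 - ⅕*11881 = 454547 - 11881/5 = 2260854/5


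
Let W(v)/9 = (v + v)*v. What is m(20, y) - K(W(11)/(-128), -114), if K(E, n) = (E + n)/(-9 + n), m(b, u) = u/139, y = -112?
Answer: -682393/364736 ≈ -1.8709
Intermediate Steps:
W(v) = 18*v**2 (W(v) = 9*((v + v)*v) = 9*((2*v)*v) = 9*(2*v**2) = 18*v**2)
m(b, u) = u/139 (m(b, u) = u*(1/139) = u/139)
K(E, n) = (E + n)/(-9 + n)
m(20, y) - K(W(11)/(-128), -114) = (1/139)*(-112) - ((18*11**2)/(-128) - 114)/(-9 - 114) = -112/139 - ((18*121)*(-1/128) - 114)/(-123) = -112/139 - (-1)*(2178*(-1/128) - 114)/123 = -112/139 - (-1)*(-1089/64 - 114)/123 = -112/139 - (-1)*(-8385)/(123*64) = -112/139 - 1*2795/2624 = -112/139 - 2795/2624 = -682393/364736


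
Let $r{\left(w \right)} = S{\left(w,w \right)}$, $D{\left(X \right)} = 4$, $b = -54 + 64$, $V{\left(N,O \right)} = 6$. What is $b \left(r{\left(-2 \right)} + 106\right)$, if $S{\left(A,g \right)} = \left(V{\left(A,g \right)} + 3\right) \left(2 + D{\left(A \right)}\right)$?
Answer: $1600$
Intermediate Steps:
$b = 10$
$S{\left(A,g \right)} = 54$ ($S{\left(A,g \right)} = \left(6 + 3\right) \left(2 + 4\right) = 9 \cdot 6 = 54$)
$r{\left(w \right)} = 54$
$b \left(r{\left(-2 \right)} + 106\right) = 10 \left(54 + 106\right) = 10 \cdot 160 = 1600$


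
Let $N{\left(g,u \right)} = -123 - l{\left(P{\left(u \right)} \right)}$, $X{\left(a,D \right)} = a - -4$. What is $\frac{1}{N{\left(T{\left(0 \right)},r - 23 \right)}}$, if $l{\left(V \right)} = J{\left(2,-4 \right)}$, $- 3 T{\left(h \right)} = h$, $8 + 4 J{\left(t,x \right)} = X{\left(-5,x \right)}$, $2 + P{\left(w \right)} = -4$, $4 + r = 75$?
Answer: $- \frac{4}{483} \approx -0.0082816$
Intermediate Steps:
$r = 71$ ($r = -4 + 75 = 71$)
$P{\left(w \right)} = -6$ ($P{\left(w \right)} = -2 - 4 = -6$)
$X{\left(a,D \right)} = 4 + a$ ($X{\left(a,D \right)} = a + 4 = 4 + a$)
$J{\left(t,x \right)} = - \frac{9}{4}$ ($J{\left(t,x \right)} = -2 + \frac{4 - 5}{4} = -2 + \frac{1}{4} \left(-1\right) = -2 - \frac{1}{4} = - \frac{9}{4}$)
$T{\left(h \right)} = - \frac{h}{3}$
$l{\left(V \right)} = - \frac{9}{4}$
$N{\left(g,u \right)} = - \frac{483}{4}$ ($N{\left(g,u \right)} = -123 - - \frac{9}{4} = -123 + \frac{9}{4} = - \frac{483}{4}$)
$\frac{1}{N{\left(T{\left(0 \right)},r - 23 \right)}} = \frac{1}{- \frac{483}{4}} = - \frac{4}{483}$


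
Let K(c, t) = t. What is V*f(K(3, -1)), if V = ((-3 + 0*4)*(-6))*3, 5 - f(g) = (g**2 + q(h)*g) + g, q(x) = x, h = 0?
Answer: 270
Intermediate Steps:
f(g) = 5 - g - g**2 (f(g) = 5 - ((g**2 + 0*g) + g) = 5 - ((g**2 + 0) + g) = 5 - (g**2 + g) = 5 - (g + g**2) = 5 + (-g - g**2) = 5 - g - g**2)
V = 54 (V = ((-3 + 0)*(-6))*3 = -3*(-6)*3 = 18*3 = 54)
V*f(K(3, -1)) = 54*(5 - 1*(-1) - 1*(-1)**2) = 54*(5 + 1 - 1*1) = 54*(5 + 1 - 1) = 54*5 = 270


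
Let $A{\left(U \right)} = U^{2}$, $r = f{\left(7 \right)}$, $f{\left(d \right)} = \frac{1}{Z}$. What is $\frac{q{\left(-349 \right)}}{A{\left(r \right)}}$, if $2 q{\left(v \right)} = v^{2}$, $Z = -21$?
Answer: $\frac{53714241}{2} \approx 2.6857 \cdot 10^{7}$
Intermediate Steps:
$f{\left(d \right)} = - \frac{1}{21}$ ($f{\left(d \right)} = \frac{1}{-21} = - \frac{1}{21}$)
$q{\left(v \right)} = \frac{v^{2}}{2}$
$r = - \frac{1}{21} \approx -0.047619$
$\frac{q{\left(-349 \right)}}{A{\left(r \right)}} = \frac{\frac{1}{2} \left(-349\right)^{2}}{\left(- \frac{1}{21}\right)^{2}} = \frac{1}{2} \cdot 121801 \frac{1}{\frac{1}{441}} = \frac{121801}{2} \cdot 441 = \frac{53714241}{2}$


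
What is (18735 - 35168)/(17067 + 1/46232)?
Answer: -759730456/789041545 ≈ -0.96285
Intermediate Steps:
(18735 - 35168)/(17067 + 1/46232) = -16433/(17067 + 1/46232) = -16433/789041545/46232 = -16433*46232/789041545 = -759730456/789041545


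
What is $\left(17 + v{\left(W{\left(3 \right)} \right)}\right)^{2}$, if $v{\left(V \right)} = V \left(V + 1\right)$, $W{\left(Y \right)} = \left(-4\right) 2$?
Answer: $5329$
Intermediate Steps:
$W{\left(Y \right)} = -8$
$v{\left(V \right)} = V \left(1 + V\right)$
$\left(17 + v{\left(W{\left(3 \right)} \right)}\right)^{2} = \left(17 - 8 \left(1 - 8\right)\right)^{2} = \left(17 - -56\right)^{2} = \left(17 + 56\right)^{2} = 73^{2} = 5329$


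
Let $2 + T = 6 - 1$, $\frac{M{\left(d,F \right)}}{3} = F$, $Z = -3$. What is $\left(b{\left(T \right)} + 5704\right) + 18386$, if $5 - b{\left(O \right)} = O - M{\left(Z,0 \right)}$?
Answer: $24092$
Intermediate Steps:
$M{\left(d,F \right)} = 3 F$
$T = 3$ ($T = -2 + \left(6 - 1\right) = -2 + 5 = 3$)
$b{\left(O \right)} = 5 - O$ ($b{\left(O \right)} = 5 - \left(O - 3 \cdot 0\right) = 5 - \left(O - 0\right) = 5 - \left(O + 0\right) = 5 - O$)
$\left(b{\left(T \right)} + 5704\right) + 18386 = \left(\left(5 - 3\right) + 5704\right) + 18386 = \left(2 + 5704\right) + 18386 = 5706 + 18386 = 24092$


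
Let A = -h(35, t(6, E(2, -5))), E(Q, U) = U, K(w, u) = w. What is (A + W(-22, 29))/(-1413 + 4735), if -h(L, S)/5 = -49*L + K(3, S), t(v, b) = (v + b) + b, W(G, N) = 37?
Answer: -8523/3322 ≈ -2.5656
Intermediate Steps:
t(v, b) = v + 2*b (t(v, b) = (b + v) + b = v + 2*b)
h(L, S) = -15 + 245*L (h(L, S) = -5*(-49*L + 3) = -5*(3 - 49*L) = -15 + 245*L)
A = -8560 (A = -(-15 + 245*35) = -(-15 + 8575) = -1*8560 = -8560)
(A + W(-22, 29))/(-1413 + 4735) = (-8560 + 37)/(-1413 + 4735) = -8523/3322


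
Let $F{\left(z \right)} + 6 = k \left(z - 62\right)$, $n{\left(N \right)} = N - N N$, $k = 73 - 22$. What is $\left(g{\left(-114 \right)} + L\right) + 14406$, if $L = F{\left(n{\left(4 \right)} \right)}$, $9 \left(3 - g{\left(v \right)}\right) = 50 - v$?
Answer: $\frac{95497}{9} \approx 10611.0$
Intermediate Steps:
$k = 51$
$g{\left(v \right)} = - \frac{23}{9} + \frac{v}{9}$ ($g{\left(v \right)} = 3 - \frac{50 - v}{9} = 3 + \left(- \frac{50}{9} + \frac{v}{9}\right) = - \frac{23}{9} + \frac{v}{9}$)
$n{\left(N \right)} = N - N^{2}$
$F{\left(z \right)} = -3168 + 51 z$ ($F{\left(z \right)} = -6 + 51 \left(z - 62\right) = -6 + 51 \left(-62 + z\right) = -6 + \left(-3162 + 51 z\right) = -3168 + 51 z$)
$L = -3780$ ($L = -3168 + 51 \cdot 4 \left(1 - 4\right) = -3168 + 51 \cdot 4 \left(-3\right) = -3168 + 51 \left(-12\right) = -3168 - 612 = -3780$)
$\left(g{\left(-114 \right)} + L\right) + 14406 = \left(\left(- \frac{23}{9} + \frac{1}{9} \left(-114\right)\right) - 3780\right) + 14406 = \left(\left(- \frac{23}{9} - \frac{38}{3}\right) - 3780\right) + 14406 = \left(- \frac{137}{9} - 3780\right) + 14406 = - \frac{34157}{9} + 14406 = \frac{95497}{9}$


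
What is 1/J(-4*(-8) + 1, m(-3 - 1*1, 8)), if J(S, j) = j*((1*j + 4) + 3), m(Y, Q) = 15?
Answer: 1/330 ≈ 0.0030303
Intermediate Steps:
J(S, j) = j*(7 + j) (J(S, j) = j*((j + 4) + 3) = j*((4 + j) + 3) = j*(7 + j))
1/J(-4*(-8) + 1, m(-3 - 1*1, 8)) = 1/(15*(7 + 15)) = 1/(15*22) = 1/330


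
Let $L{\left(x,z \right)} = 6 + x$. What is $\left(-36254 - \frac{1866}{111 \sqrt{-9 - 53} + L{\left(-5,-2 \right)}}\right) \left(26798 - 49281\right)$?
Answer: $\frac{44966 \left(- 19060 i + 2012097 \sqrt{62}\right)}{- i + 111 \sqrt{62}} \approx 8.151 \cdot 10^{8} - 48001.0 i$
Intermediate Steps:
$\left(-36254 - \frac{1866}{111 \sqrt{-9 - 53} + L{\left(-5,-2 \right)}}\right) \left(26798 - 49281\right) = \left(-36254 - \frac{1866}{111 \sqrt{-9 - 53} + \left(6 - 5\right)}\right) \left(26798 - 49281\right) = \left(-36254 - \frac{1866}{111 \sqrt{-62} + 1}\right) \left(-22483\right) = \left(-36254 - \frac{1866}{111 i \sqrt{62} + 1}\right) \left(-22483\right) = \left(-36254 - \frac{1866}{1 + 111 i \sqrt{62}}\right) \left(-22483\right) = 815098682 + \frac{41953278}{1 + 111 i \sqrt{62}}$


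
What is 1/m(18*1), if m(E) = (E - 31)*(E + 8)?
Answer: -1/338 ≈ -0.0029586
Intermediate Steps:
m(E) = (-31 + E)*(8 + E)
1/m(18*1) = 1/(-248 + (18*1)² - 414) = 1/(-248 + 18² - 23*18) = 1/(-248 + 324 - 414) = 1/(-338) = -1/338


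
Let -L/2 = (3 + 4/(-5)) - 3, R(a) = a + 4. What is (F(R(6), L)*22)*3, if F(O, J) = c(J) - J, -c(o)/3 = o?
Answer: -2112/5 ≈ -422.40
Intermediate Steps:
c(o) = -3*o
R(a) = 4 + a
L = 8/5 (L = -2*((3 + 4/(-5)) - 3) = -2*((3 + 4*(-⅕)) - 3) = -2*((3 - ⅘) - 3) = -2*(11/5 - 3) = -2*(-⅘) = 8/5 ≈ 1.6000)
F(O, J) = -4*J (F(O, J) = -3*J - J = -4*J)
(F(R(6), L)*22)*3 = (-4*8/5*22)*3 = -32/5*22*3 = -704/5*3 = -2112/5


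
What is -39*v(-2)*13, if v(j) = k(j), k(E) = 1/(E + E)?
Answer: 507/4 ≈ 126.75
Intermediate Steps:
k(E) = 1/(2*E)
v(j) = 1/(2*j)
-39*v(-2)*13 = -39/(2*(-2))*13 = -39*(-1)/(2*2)*13 = -39*(-1/4)*13 = (39/4)*13 = 507/4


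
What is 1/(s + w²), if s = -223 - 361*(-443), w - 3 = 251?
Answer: 1/224216 ≈ 4.4600e-6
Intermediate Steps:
w = 254 (w = 3 + 251 = 254)
s = 159700 (s = -223 + 159923 = 159700)
1/(s + w²) = 1/(159700 + 254²) = 1/(159700 + 64516) = 1/224216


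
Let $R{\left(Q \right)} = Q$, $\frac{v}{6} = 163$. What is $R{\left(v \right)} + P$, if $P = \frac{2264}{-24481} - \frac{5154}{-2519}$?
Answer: $\frac{60431423000}{61667639} \approx 979.95$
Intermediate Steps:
$v = 978$ ($v = 6 \cdot 163 = 978$)
$P = \frac{120472058}{61667639}$ ($P = 2264 \left(- \frac{1}{24481}\right) - - \frac{5154}{2519} = - \frac{2264}{24481} + \frac{5154}{2519} = \frac{120472058}{61667639} \approx 1.9536$)
$R{\left(v \right)} + P = 978 + \frac{120472058}{61667639} = \frac{60431423000}{61667639}$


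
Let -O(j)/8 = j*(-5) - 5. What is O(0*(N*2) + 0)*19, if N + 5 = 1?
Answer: 760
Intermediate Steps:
N = -4 (N = -5 + 1 = -4)
O(j) = 40 + 40*j (O(j) = -8*(j*(-5) - 5) = -8*(-5*j - 5) = -8*(-5 - 5*j) = 40 + 40*j)
O(0*(N*2) + 0)*19 = (40 + 40*(0*(-4*2) + 0))*19 = (40 + 40*(0*(-8) + 0))*19 = (40 + 40*(0 + 0))*19 = (40 + 40*0)*19 = (40 + 0)*19 = 40*19 = 760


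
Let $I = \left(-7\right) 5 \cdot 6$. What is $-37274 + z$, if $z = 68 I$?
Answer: $-51554$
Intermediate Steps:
$I = -210$ ($I = \left(-35\right) 6 = -210$)
$z = -14280$ ($z = 68 \left(-210\right) = -14280$)
$-37274 + z = -37274 - 14280 = -51554$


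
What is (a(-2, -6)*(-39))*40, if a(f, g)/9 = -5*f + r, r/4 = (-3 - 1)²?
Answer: -1038960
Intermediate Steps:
r = 64 (r = 4*(-3 - 1)² = 4*(-4)² = 4*16 = 64)
a(f, g) = 576 - 45*f (a(f, g) = 9*(-5*f + 64) = 9*(64 - 5*f) = 576 - 45*f)
(a(-2, -6)*(-39))*40 = ((576 - 45*(-2))*(-39))*40 = ((576 + 90)*(-39))*40 = (666*(-39))*40 = -25974*40 = -1038960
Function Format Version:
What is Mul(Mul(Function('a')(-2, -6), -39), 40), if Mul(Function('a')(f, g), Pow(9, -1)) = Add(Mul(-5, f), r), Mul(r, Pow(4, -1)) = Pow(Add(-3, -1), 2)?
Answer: -1038960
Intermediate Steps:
r = 64 (r = Mul(4, Pow(Add(-3, -1), 2)) = Mul(4, Pow(-4, 2)) = Mul(4, 16) = 64)
Function('a')(f, g) = Add(576, Mul(-45, f)) (Function('a')(f, g) = Mul(9, Add(Mul(-5, f), 64)) = Mul(9, Add(64, Mul(-5, f))) = Add(576, Mul(-45, f)))
Mul(Mul(Function('a')(-2, -6), -39), 40) = Mul(Mul(Add(576, Mul(-45, -2)), -39), 40) = Mul(Mul(Add(576, 90), -39), 40) = Mul(Mul(666, -39), 40) = Mul(-25974, 40) = -1038960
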